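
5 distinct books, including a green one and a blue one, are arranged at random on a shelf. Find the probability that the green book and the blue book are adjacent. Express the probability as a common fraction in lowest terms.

There are 5! = 120 arrangements.
Treat the green book and the blue book as a block: 4! arrangements of the blocks × 2 orders within the block = 2·24 = 48.
Probability = 48/120 = 2/5.

2/5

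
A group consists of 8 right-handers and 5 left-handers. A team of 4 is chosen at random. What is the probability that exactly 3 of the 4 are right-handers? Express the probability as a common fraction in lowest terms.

56/143

The sample space is all 4-subsets of the 13: C(13,4) = 715.
Selections with exactly 3 right-handers: choose 3 of the 8 right-handers and 1 of the 5 left-handers, C(8,3)·C(5,1) = 56·5 = 280.
Probability = 280/715 = 56/143.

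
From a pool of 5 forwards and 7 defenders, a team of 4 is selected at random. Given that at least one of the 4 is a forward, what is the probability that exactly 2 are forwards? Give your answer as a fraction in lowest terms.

21/46

Work in counts. Selections with at least one forward: C(12,4) − C(7,4) = 495 − 35 = 460.
Of those, selections where exactly 2 are forwards: C(5,2)·C(7,2) = 10·21 = 210.
Conditional probability = 210/460 = 21/46.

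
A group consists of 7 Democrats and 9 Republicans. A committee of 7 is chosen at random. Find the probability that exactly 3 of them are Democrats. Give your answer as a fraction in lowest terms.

The sample space is all 7-subsets of the 16: C(16,7) = 11440.
Selections with exactly 3 Democrats: choose 3 of the 7 Democrats and 4 of the 9 Republicans, C(7,3)·C(9,4) = 35·126 = 4410.
Probability = 4410/11440 = 441/1144.

441/1144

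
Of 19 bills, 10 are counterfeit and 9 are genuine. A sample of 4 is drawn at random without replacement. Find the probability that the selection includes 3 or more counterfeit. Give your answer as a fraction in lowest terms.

215/646

There are C(19,4) = 3876 ways to choose the 4.
Favorable selections (3 or more counterfeit): C(10,3)·C(9,1) + C(10,4)·C(9,0) = 1080 + 210 = 1290.
Probability = 1290/3876 = 215/646.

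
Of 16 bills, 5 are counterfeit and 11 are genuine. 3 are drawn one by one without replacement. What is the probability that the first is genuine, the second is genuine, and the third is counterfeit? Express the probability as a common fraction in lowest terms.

Multiply the conditional probabilities at each draw: 11/16 · 10/15 · 5/14 = 550/3360 = 55/336.

55/336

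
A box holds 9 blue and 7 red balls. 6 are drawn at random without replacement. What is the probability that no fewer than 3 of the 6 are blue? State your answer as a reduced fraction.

9/11

Total selections: C(16,6) = 8008.
Count the complement (fewer than 3 blue): C(9,0)·C(7,6) + C(9,1)·C(7,5) + C(9,2)·C(7,4) = 7 + 189 + 1260 = 1456.
Probability = 1 − 1456/8008 = 6552/8008 = 9/11.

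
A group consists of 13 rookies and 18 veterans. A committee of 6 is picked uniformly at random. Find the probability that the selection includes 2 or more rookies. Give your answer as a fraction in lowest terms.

There are C(31,6) = 736281 ways to choose the 6.
Favorable selections (2 or more rookies): C(13,2)·C(18,4) + C(13,3)·C(18,3) + C(13,4)·C(18,2) + C(13,5)·C(18,1) + C(13,6)·C(18,0) = 238680 + 233376 + 109395 + 23166 + 1716 = 606333.
Probability = 606333/736281 = 2221/2697.

2221/2697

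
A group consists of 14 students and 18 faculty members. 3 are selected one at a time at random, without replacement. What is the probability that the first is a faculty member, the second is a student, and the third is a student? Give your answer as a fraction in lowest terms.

Multiply the conditional probabilities at each draw: 18/32 · 14/31 · 13/30 = 3276/29760 = 273/2480.

273/2480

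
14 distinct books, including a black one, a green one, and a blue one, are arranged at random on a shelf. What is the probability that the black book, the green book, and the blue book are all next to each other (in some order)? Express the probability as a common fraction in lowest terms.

There are 14! = 87178291200 arrangements.
Treat the three as one block: 12! placements × 3! orders within the block = 479001600·6 = 2874009600.
Probability = 2874009600/87178291200 = 3/91.

3/91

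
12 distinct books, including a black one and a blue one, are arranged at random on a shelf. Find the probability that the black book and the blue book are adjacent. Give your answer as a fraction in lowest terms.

1/6

There are 12! = 479001600 arrangements.
Treat the black book and the blue book as a block: 11! arrangements of the blocks × 2 orders within the block = 2·39916800 = 79833600.
Probability = 79833600/479001600 = 1/6.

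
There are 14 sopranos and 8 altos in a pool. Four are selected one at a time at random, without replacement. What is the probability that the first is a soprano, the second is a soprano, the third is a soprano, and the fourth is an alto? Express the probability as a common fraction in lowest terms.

Multiply the conditional probabilities at each draw: 14/22 · 13/21 · 12/20 · 8/19 = 17472/175560 = 104/1045.

104/1045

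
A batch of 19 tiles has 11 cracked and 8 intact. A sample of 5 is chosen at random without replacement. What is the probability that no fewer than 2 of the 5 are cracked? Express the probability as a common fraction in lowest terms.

5401/5814

There are C(19,5) = 11628 ways to choose the 5.
Count the complement (fewer than 2 cracked): C(11,0)·C(8,5) + C(11,1)·C(8,4) = 56 + 770 = 826.
Probability = 1 − 826/11628 = 10802/11628 = 5401/5814.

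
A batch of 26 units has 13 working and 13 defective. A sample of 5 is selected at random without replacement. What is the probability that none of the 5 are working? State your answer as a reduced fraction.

There are C(26,5) = 65780 possible selections.
Selections with no working (all defective): C(13,5) = 1287.
Probability = 1287/65780 = 9/460.

9/460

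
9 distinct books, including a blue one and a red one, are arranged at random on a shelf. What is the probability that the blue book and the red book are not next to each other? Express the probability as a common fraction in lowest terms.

7/9

There are 9! = 362880 arrangements.
Arrangements with the blue book and the red book adjacent: 2·8! = 80640.
So not adjacent: 362880 − 80640 = 282240, probability 282240/362880 = 7/9.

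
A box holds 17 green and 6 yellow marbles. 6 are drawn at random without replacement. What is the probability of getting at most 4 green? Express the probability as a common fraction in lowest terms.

There are C(23,6) = 100947 ways to choose the 6.
Count the complement (more than 4 green): C(17,5)·C(6,1) + C(17,6)·C(6,0) = 37128 + 12376 = 49504.
Probability = 1 − 49504/100947 = 51443/100947 = 7349/14421.

7349/14421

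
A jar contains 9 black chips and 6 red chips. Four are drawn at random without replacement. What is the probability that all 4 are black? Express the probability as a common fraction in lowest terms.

There are C(15,4) = 1365 possible selections.
Selections with all black: C(9,4) = 126.
Probability = 126/1365 = 6/65.

6/65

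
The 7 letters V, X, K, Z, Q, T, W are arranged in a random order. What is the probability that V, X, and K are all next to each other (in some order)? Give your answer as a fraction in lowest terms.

There are 7! = 5040 arrangements.
Treat the three as one block: 5! placements × 3! orders within the block = 120·6 = 720.
Probability = 720/5040 = 1/7.

1/7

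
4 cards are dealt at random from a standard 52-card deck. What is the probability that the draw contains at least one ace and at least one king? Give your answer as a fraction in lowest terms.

1332/20825

There are C(52,4) = 270725 possible draws.
By inclusion-exclusion on the complements, draws missing all aces or all kings: C(48,4) + C(48,4) − C(44,4) = 194580 + 194580 − 135751 = 253409.
So draws with at least one of each: 270725 − 253409 = 17316, probability 17316/270725 = 1332/20825.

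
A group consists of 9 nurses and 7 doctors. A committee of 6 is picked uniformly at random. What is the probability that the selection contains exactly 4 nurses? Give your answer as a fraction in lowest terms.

189/572

There are C(16,6) = 8008 ways to choose 6 from 16.
Selections with exactly 4 nurses: choose 4 of the 9 nurses and 2 of the 7 doctors, C(9,4)·C(7,2) = 126·21 = 2646.
Probability = 2646/8008 = 189/572.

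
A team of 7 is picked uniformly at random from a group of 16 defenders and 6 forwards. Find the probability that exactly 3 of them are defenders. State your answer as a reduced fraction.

Total number of selections: C(22,7) = 170544.
Selections with exactly 3 defenders: choose 3 of the 16 defenders and 4 of the 6 forwards, C(16,3)·C(6,4) = 560·15 = 8400.
Probability = 8400/170544 = 175/3553.

175/3553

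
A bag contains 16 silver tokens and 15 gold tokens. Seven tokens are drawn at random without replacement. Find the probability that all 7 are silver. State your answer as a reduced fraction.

There are C(31,7) = 2629575 possible selections.
Selections with all silver: C(16,7) = 11440.
Probability = 11440/2629575 = 176/40455.

176/40455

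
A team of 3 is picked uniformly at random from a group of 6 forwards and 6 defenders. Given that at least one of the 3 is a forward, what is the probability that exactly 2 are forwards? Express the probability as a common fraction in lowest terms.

9/20

Work in counts. Selections with at least one forward: C(12,3) − C(6,3) = 220 − 20 = 200.
Of those, selections where exactly 2 are forwards: C(6,2)·C(6,1) = 15·6 = 90.
Conditional probability = 90/200 = 9/20.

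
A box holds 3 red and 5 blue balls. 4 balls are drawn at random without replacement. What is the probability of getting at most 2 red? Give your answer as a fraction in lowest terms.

13/14

Total selections: C(8,4) = 70.
Favorable selections (at most 2 red): C(3,0)·C(5,4) + C(3,1)·C(5,3) + C(3,2)·C(5,2) = 5 + 30 + 30 = 65.
Probability = 65/70 = 13/14.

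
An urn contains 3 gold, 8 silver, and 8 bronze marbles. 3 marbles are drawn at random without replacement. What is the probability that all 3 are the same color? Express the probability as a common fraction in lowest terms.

There are C(19,3) = 969 ways to draw 3 marbles.
All same color: C(3,3) + C(8,3) + C(8,3) = 1 + 56 + 56 = 113.
Probability = 113/969.

113/969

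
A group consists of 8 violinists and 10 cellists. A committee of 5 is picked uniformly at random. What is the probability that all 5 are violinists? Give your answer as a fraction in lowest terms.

1/153

There are C(18,5) = 8568 possible selections.
Selections with all violinists: C(8,5) = 56.
Probability = 56/8568 = 1/153.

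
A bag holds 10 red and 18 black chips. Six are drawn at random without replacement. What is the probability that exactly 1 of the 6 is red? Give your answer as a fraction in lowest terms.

The sample space is all 6-subsets of the 28: C(28,6) = 376740.
Selections with exactly 1 red: choose 1 of the 10 red and 5 of the 18 black, C(10,1)·C(18,5) = 10·8568 = 85680.
Probability = 85680/376740 = 68/299.

68/299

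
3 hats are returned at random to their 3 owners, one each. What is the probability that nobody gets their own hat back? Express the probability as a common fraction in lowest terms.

There are 3! = 6 assignments.
By inclusion-exclusion, assignments with no fixed points: C(3,0)·3! − C(3,1)·2! + C(3,2)·1! − C(3,3)·0! = 2.
Probability = 2/6 = 1/3.

1/3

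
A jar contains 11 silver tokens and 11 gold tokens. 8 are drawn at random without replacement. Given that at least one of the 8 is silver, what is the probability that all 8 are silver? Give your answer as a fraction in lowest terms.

1/1937

Work in counts. Selections with at least one silver: C(22,8) − C(11,8) = 319770 − 165 = 319605.
Of those, selections where all 8 are silver: C(11,8) = 165.
Conditional probability = 165/319605 = 1/1937.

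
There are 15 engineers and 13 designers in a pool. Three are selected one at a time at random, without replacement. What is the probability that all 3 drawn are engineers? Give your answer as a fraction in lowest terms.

Multiply the conditional probabilities at each draw: 15/28 · 14/27 · 13/26 = 2730/19656 = 5/36.

5/36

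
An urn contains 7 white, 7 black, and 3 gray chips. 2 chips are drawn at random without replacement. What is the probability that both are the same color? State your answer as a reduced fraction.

There are C(17,2) = 136 ways to draw 2 chips.
All same color: C(7,2) + C(7,2) + C(3,2) = 21 + 21 + 3 = 45.
Probability = 45/136.

45/136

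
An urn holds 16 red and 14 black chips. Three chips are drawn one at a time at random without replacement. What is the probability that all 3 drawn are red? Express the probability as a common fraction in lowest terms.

Multiply the conditional probabilities at each draw: 16/30 · 15/29 · 14/28 = 3360/24360 = 4/29.

4/29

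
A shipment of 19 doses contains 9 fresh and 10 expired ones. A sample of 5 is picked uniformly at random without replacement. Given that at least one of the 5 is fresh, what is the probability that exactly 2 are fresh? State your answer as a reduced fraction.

Work in counts. Selections with at least one fresh: C(19,5) − C(10,5) = 11628 − 252 = 11376.
Of those, selections where exactly 2 are fresh: C(9,2)·C(10,3) = 36·120 = 4320.
Conditional probability = 4320/11376 = 30/79.

30/79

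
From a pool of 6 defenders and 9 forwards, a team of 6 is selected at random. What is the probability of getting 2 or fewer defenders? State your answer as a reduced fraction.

6/11

There are C(15,6) = 5005 ways to choose the 6.
Favorable selections (2 or fewer defenders): C(6,0)·C(9,6) + C(6,1)·C(9,5) + C(6,2)·C(9,4) = 84 + 756 + 1890 = 2730.
Probability = 2730/5005 = 6/11.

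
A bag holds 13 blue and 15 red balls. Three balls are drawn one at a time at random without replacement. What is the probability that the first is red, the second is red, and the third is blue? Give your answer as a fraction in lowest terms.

5/36

Multiply the conditional probabilities at each draw: 15/28 · 14/27 · 13/26 = 2730/19656 = 5/36.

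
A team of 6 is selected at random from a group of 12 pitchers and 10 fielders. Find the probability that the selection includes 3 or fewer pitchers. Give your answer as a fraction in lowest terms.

1318/2261

Total selections: C(22,6) = 74613.
Count the complement (more than 3 pitchers): C(12,4)·C(10,2) + C(12,5)·C(10,1) + C(12,6)·C(10,0) = 22275 + 7920 + 924 = 31119.
Probability = 1 − 31119/74613 = 43494/74613 = 1318/2261.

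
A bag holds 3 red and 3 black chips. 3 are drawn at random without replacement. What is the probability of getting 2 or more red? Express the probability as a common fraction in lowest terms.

1/2

Total selections: C(6,3) = 20.
Favorable selections (2 or more red): C(3,2)·C(3,1) + C(3,3)·C(3,0) = 9 + 1 = 10.
Probability = 10/20 = 1/2.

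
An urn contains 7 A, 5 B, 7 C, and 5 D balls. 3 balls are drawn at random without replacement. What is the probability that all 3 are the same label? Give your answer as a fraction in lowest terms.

There are C(24,3) = 2024 ways to draw 3 balls.
All same label: C(7,3) + C(5,3) + C(7,3) + C(5,3) = 35 + 10 + 35 + 10 = 90.
Probability = 90/2024 = 45/1012.

45/1012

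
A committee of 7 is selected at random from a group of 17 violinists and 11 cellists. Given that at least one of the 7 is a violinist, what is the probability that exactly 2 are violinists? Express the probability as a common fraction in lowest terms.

Work in counts. Selections with at least one violinist: C(28,7) − C(11,7) = 1184040 − 330 = 1183710.
Of those, selections where exactly 2 are violinists: C(17,2)·C(11,5) = 136·462 = 62832.
Conditional probability = 62832/1183710 = 56/1055.

56/1055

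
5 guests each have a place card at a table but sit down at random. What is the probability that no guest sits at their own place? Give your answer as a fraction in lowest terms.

There are 5! = 120 seatings.
By inclusion-exclusion, seatings with no fixed points: C(5,0)·5! − C(5,1)·4! + C(5,2)·3! − C(5,3)·2! + C(5,4)·1! − C(5,5)·0! = 44.
Probability = 44/120 = 11/30.

11/30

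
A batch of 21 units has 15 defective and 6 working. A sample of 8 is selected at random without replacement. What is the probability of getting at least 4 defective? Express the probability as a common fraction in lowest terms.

637/646

There are C(21,8) = 203490 ways to choose the 8.
Favorable selections (at least 4 defective): C(15,4)·C(6,4) + C(15,5)·C(6,3) + C(15,6)·C(6,2) + C(15,7)·C(6,1) + C(15,8)·C(6,0) = 20475 + 60060 + 75075 + 38610 + 6435 = 200655.
Probability = 200655/203490 = 637/646.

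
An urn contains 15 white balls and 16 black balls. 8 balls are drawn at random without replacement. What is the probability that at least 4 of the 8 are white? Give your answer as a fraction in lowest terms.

Total selections: C(31,8) = 7888725.
Favorable selections (at least 4 white): C(15,4)·C(16,4) + C(15,5)·C(16,3) + C(15,6)·C(16,2) + C(15,7)·C(16,1) + C(15,8)·C(16,0) = 2484300 + 1681680 + 600600 + 102960 + 6435 = 4875975.
Probability = 4875975/7888725 = 1667/2697.

1667/2697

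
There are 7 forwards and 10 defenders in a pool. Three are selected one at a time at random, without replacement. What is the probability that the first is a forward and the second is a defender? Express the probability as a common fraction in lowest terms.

Multiply the conditional probabilities at each draw: 7/17 · 10/16 = 70/272 = 35/136.

35/136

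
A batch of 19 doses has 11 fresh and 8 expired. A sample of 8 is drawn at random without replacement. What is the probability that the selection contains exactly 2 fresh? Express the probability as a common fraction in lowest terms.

The sample space is all 8-subsets of the 19: C(19,8) = 75582.
Selections with exactly 2 fresh: choose 2 of the 11 fresh and 6 of the 8 expired, C(11,2)·C(8,6) = 55·28 = 1540.
Probability = 1540/75582 = 770/37791.

770/37791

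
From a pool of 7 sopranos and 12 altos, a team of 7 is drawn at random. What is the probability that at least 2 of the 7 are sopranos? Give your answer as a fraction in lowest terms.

3594/4199

Total selections: C(19,7) = 50388.
Count the complement (fewer than 2 sopranos): C(7,0)·C(12,7) + C(7,1)·C(12,6) = 792 + 6468 = 7260.
Probability = 1 − 7260/50388 = 43128/50388 = 3594/4199.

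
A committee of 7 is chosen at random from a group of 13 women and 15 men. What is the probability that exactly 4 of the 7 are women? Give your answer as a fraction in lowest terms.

455/1656

The sample space is all 7-subsets of the 28: C(28,7) = 1184040.
Selections with exactly 4 women: choose 4 of the 13 women and 3 of the 15 men, C(13,4)·C(15,3) = 715·455 = 325325.
Probability = 325325/1184040 = 455/1656.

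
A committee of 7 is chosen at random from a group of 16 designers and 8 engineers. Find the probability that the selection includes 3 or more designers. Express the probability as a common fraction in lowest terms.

614/627

Total selections: C(24,7) = 346104.
Count the complement (fewer than 3 designers): C(16,0)·C(8,7) + C(16,1)·C(8,6) + C(16,2)·C(8,5) = 8 + 448 + 6720 = 7176.
Probability = 1 − 7176/346104 = 338928/346104 = 614/627.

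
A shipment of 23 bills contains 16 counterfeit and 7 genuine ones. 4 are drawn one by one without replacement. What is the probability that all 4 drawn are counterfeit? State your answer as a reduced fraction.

Multiply the conditional probabilities at each draw: 16/23 · 15/22 · 14/21 · 13/20 = 43680/212520 = 52/253.

52/253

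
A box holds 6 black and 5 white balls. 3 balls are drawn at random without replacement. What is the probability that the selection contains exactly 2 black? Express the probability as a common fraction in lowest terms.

There are C(11,3) = 165 ways to choose 3 from 11.
Selections with exactly 2 black: choose 2 of the 6 black and 1 of the 5 white, C(6,2)·C(5,1) = 15·5 = 75.
Probability = 75/165 = 5/11.

5/11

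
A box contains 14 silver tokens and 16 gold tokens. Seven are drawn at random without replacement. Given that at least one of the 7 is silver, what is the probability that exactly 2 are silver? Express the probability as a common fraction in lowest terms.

3822/19465

Work in counts. Selections with at least one silver: C(30,7) − C(16,7) = 2035800 − 11440 = 2024360.
Of those, selections where exactly 2 are silver: C(14,2)·C(16,5) = 91·4368 = 397488.
Conditional probability = 397488/2024360 = 3822/19465.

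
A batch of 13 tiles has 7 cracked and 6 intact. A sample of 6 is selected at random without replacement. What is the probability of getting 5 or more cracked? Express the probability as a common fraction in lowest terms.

133/1716

Total selections: C(13,6) = 1716.
Favorable selections (5 or more cracked): C(7,5)·C(6,1) + C(7,6)·C(6,0) = 126 + 7 = 133.
Probability = 133/1716.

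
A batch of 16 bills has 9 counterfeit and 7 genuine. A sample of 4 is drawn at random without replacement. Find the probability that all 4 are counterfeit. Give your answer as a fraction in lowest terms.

There are C(16,4) = 1820 possible selections.
Selections with all counterfeit: C(9,4) = 126.
Probability = 126/1820 = 9/130.

9/130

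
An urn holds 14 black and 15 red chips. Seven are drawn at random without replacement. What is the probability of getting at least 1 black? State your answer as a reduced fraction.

Total selections: C(29,7) = 1560780.
The complement is all 7 are red: C(15,7) = 6435.
Probability = 1 − 6435/1560780 = 1554345/1560780 = 2657/2668.

2657/2668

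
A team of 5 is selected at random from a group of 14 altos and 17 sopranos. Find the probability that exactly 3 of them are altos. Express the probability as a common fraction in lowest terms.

Total number of selections: C(31,5) = 169911.
Selections with exactly 3 altos: choose 3 of the 14 altos and 2 of the 17 sopranos, C(14,3)·C(17,2) = 364·136 = 49504.
Probability = 49504/169911 = 7072/24273.

7072/24273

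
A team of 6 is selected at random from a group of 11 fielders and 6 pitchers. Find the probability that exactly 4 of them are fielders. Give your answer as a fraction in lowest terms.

Total number of selections: C(17,6) = 12376.
Selections with exactly 4 fielders: choose 4 of the 11 fielders and 2 of the 6 pitchers, C(11,4)·C(6,2) = 330·15 = 4950.
Probability = 4950/12376 = 2475/6188.

2475/6188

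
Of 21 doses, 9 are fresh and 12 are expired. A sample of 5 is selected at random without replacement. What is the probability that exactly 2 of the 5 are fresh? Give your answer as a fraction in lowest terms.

880/2261

There are C(21,5) = 20349 ways to choose 5 from 21.
Selections with exactly 2 fresh: choose 2 of the 9 fresh and 3 of the 12 expired, C(9,2)·C(12,3) = 36·220 = 7920.
Probability = 7920/20349 = 880/2261.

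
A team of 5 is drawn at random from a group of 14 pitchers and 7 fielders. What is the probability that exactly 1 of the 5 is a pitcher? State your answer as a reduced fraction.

Total number of selections: C(21,5) = 20349.
Selections with exactly 1 pitcher: choose 1 of the 14 pitchers and 4 of the 7 fielders, C(14,1)·C(7,4) = 14·35 = 490.
Probability = 490/20349 = 70/2907.

70/2907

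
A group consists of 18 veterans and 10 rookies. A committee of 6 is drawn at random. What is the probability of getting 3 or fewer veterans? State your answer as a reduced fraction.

11233/31395

There are C(28,6) = 376740 ways to choose the 6.
Count the complement (more than 3 veterans): C(18,4)·C(10,2) + C(18,5)·C(10,1) + C(18,6)·C(10,0) = 137700 + 85680 + 18564 = 241944.
Probability = 1 − 241944/376740 = 134796/376740 = 11233/31395.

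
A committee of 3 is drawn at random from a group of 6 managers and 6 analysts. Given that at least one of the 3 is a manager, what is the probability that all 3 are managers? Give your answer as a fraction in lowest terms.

Work in counts. Selections with at least one manager: C(12,3) − C(6,3) = 220 − 20 = 200.
Of those, selections where all 3 are managers: C(6,3) = 20.
Conditional probability = 20/200 = 1/10.

1/10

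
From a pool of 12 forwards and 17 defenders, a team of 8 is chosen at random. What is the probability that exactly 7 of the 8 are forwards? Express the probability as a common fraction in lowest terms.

136/43355

There are C(29,8) = 4292145 ways to choose 8 from 29.
Selections with exactly 7 forwards: choose 7 of the 12 forwards and 1 of the 17 defenders, C(12,7)·C(17,1) = 792·17 = 13464.
Probability = 13464/4292145 = 136/43355.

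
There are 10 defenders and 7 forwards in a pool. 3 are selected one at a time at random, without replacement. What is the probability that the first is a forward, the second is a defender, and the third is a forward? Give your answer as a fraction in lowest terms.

Multiply the conditional probabilities at each draw: 7/17 · 10/16 · 6/15 = 420/4080 = 7/68.

7/68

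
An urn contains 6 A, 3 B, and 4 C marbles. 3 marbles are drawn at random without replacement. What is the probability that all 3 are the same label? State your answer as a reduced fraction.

25/286

There are C(13,3) = 286 ways to draw 3 marbles.
All same label: C(6,3) + C(3,3) + C(4,3) = 20 + 1 + 4 = 25.
Probability = 25/286.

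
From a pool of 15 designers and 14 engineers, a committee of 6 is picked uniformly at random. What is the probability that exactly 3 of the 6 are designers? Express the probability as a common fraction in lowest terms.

The sample space is all 6-subsets of the 29: C(29,6) = 475020.
Selections with exactly 3 designers: choose 3 of the 15 designers and 3 of the 14 engineers, C(15,3)·C(14,3) = 455·364 = 165620.
Probability = 165620/475020 = 91/261.

91/261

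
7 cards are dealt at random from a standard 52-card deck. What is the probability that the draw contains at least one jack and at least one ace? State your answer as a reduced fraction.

3105873/16723070

There are C(52,7) = 133784560 possible draws.
By inclusion-exclusion on the complements, draws missing all jacks or all aces: C(48,7) + C(48,7) − C(44,7) = 73629072 + 73629072 − 38320568 = 108937576.
So draws with at least one of each: 133784560 − 108937576 = 24846984, probability 24846984/133784560 = 3105873/16723070.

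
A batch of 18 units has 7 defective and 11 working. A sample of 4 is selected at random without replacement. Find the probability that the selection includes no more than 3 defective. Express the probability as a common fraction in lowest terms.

There are C(18,4) = 3060 ways to choose the 4.
Favorable selections (no more than 3 defective): C(7,0)·C(11,4) + C(7,1)·C(11,3) + C(7,2)·C(11,2) + C(7,3)·C(11,1) = 330 + 1155 + 1155 + 385 = 3025.
Probability = 3025/3060 = 605/612.

605/612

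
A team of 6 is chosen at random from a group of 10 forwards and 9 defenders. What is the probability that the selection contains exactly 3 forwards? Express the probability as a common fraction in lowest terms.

120/323

There are C(19,6) = 27132 ways to choose 6 from 19.
Selections with exactly 3 forwards: choose 3 of the 10 forwards and 3 of the 9 defenders, C(10,3)·C(9,3) = 120·84 = 10080.
Probability = 10080/27132 = 120/323.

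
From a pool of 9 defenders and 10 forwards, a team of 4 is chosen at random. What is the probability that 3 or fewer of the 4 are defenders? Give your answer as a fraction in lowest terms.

There are C(19,4) = 3876 ways to choose the 4.
The complement is exactly 4 defenders: C(9,4)·C(10,0) = 126.
Probability = 1 − 126/3876 = 3750/3876 = 625/646.

625/646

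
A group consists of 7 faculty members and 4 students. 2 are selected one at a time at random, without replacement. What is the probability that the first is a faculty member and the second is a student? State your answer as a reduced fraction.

Multiply the conditional probabilities at each draw: 7/11 · 4/10 = 28/110 = 14/55.

14/55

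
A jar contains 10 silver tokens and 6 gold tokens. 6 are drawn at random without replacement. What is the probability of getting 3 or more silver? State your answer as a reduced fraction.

909/1001

Total selections: C(16,6) = 8008.
Count the complement (fewer than 3 silver): C(10,0)·C(6,6) + C(10,1)·C(6,5) + C(10,2)·C(6,4) = 1 + 60 + 675 = 736.
Probability = 1 − 736/8008 = 7272/8008 = 909/1001.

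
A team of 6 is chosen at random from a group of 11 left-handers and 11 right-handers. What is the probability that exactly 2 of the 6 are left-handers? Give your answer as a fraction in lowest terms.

550/2261

The sample space is all 6-subsets of the 22: C(22,6) = 74613.
Selections with exactly 2 left-handers: choose 2 of the 11 left-handers and 4 of the 11 right-handers, C(11,2)·C(11,4) = 55·330 = 18150.
Probability = 18150/74613 = 550/2261.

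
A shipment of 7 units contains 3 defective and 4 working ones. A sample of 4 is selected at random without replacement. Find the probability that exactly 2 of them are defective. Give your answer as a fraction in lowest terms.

Total number of selections: C(7,4) = 35.
Selections with exactly 2 defective: choose 2 of the 3 defective and 2 of the 4 working, C(3,2)·C(4,2) = 3·6 = 18.
Probability = 18/35.

18/35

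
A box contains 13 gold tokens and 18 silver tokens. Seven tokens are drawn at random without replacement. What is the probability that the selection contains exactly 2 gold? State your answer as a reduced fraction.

5712/22475

There are C(31,7) = 2629575 ways to choose 7 from 31.
Selections with exactly 2 gold: choose 2 of the 13 gold and 5 of the 18 silver, C(13,2)·C(18,5) = 78·8568 = 668304.
Probability = 668304/2629575 = 5712/22475.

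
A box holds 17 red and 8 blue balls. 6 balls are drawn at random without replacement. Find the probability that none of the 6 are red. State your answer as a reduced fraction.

There are C(25,6) = 177100 possible selections.
Selections with no red (all blue): C(8,6) = 28.
Probability = 28/177100 = 1/6325.

1/6325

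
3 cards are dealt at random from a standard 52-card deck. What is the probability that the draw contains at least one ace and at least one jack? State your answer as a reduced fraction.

There are C(52,3) = 22100 possible draws.
By inclusion-exclusion on the complements, draws missing all aces or all jacks: C(48,3) + C(48,3) − C(44,3) = 17296 + 17296 − 13244 = 21348.
So draws with at least one of each: 22100 − 21348 = 752, probability 752/22100 = 188/5525.

188/5525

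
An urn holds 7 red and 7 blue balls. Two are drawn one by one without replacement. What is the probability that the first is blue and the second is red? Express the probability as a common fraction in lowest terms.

Multiply the conditional probabilities at each draw: 7/14 · 7/13 = 49/182 = 7/26.

7/26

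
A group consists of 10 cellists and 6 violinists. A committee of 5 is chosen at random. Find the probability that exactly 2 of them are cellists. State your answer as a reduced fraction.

75/364

The sample space is all 5-subsets of the 16: C(16,5) = 4368.
Selections with exactly 2 cellists: choose 2 of the 10 cellists and 3 of the 6 violinists, C(10,2)·C(6,3) = 45·20 = 900.
Probability = 900/4368 = 75/364.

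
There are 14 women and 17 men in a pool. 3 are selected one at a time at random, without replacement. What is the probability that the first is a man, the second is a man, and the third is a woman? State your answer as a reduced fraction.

1904/13485

Multiply the conditional probabilities at each draw: 17/31 · 16/30 · 14/29 = 3808/26970 = 1904/13485.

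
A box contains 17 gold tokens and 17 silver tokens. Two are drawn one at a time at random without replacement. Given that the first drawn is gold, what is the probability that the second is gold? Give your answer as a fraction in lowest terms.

16/33

After removing one gold, 33 remain: 16 gold and 17 silver.
So the probability the next is gold is 16/33.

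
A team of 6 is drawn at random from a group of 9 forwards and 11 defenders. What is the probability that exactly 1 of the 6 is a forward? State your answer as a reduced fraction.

Total number of selections: C(20,6) = 38760.
Selections with exactly 1 forward: choose 1 of the 9 forwards and 5 of the 11 defenders, C(9,1)·C(11,5) = 9·462 = 4158.
Probability = 4158/38760 = 693/6460.

693/6460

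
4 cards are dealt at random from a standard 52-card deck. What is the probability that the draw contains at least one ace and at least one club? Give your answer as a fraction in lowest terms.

52799/270725

There are C(52,4) = 270725 possible draws.
By inclusion-exclusion on the complements, draws missing all aces or all clubs: C(48,4) + C(39,4) − C(36,4) = 194580 + 82251 − 58905 = 217926.
So draws with at least one of each: 270725 − 217926 = 52799, probability 52799/270725.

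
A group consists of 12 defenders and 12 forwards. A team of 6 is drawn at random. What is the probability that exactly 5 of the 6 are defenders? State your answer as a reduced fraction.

216/3059

There are C(24,6) = 134596 ways to choose 6 from 24.
Selections with exactly 5 defenders: choose 5 of the 12 defenders and 1 of the 12 forwards, C(12,5)·C(12,1) = 792·12 = 9504.
Probability = 9504/134596 = 216/3059.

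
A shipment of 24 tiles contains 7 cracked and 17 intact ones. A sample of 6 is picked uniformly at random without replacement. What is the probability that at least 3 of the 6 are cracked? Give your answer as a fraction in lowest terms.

1033/4807

There are C(24,6) = 134596 ways to choose the 6.
Count the complement (fewer than 3 cracked): C(7,0)·C(17,6) + C(7,1)·C(17,5) + C(7,2)·C(17,4) = 12376 + 43316 + 49980 = 105672.
Probability = 1 − 105672/134596 = 28924/134596 = 1033/4807.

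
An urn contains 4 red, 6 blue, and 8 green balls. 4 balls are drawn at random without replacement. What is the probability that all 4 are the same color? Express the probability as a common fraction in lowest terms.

43/1530

There are C(18,4) = 3060 ways to draw 4 balls.
All same color: C(4,4) + C(6,4) + C(8,4) = 1 + 15 + 70 = 86.
Probability = 86/3060 = 43/1530.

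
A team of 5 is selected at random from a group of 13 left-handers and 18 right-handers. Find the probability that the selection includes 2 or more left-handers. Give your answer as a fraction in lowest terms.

13507/18879

There are C(31,5) = 169911 ways to choose the 5.
Favorable selections (2 or more left-handers): C(13,2)·C(18,3) + C(13,3)·C(18,2) + C(13,4)·C(18,1) + C(13,5)·C(18,0) = 63648 + 43758 + 12870 + 1287 = 121563.
Probability = 121563/169911 = 13507/18879.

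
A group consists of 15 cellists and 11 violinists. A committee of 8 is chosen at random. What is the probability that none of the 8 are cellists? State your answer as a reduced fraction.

3/28405

There are C(26,8) = 1562275 possible selections.
Selections with no cellists (all violinists): C(11,8) = 165.
Probability = 165/1562275 = 3/28405.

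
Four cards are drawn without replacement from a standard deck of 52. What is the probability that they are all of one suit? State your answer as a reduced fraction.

There are C(52,4) = 270725 possible 4-card hands.
Hands of one suit: 4 suits × C(13,4) = 4·715 = 2860.
Probability = 2860/270725 = 44/4165.

44/4165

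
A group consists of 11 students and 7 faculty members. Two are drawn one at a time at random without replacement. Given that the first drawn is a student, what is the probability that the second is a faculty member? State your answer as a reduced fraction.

7/17

After removing one student, 17 remain: 10 students and 7 faculty members.
So the probability the next is a faculty member is 7/17.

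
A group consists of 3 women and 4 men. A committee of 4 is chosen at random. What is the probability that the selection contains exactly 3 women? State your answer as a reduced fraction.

There are C(7,4) = 35 ways to choose 4 from 7.
Selections with exactly 3 women: choose 3 of the 3 women and 1 of the 4 men, C(3,3)·C(4,1) = 1·4 = 4.
Probability = 4/35.

4/35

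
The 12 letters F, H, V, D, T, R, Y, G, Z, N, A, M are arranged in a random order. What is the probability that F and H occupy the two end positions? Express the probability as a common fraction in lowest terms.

There are 12! = 479001600 arrangements.
Place F and H at the ends in 2 ways, arrange the remaining 10 in 10! = 3628800 ways: 2·3628800 = 7257600.
Probability = 7257600/479001600 = 1/66.

1/66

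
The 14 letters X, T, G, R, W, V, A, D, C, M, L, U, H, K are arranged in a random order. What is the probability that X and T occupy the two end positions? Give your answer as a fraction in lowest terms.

1/91

There are 14! = 87178291200 arrangements.
Place X and T at the ends in 2 ways, arrange the remaining 12 in 12! = 479001600 ways: 2·479001600 = 958003200.
Probability = 958003200/87178291200 = 1/91.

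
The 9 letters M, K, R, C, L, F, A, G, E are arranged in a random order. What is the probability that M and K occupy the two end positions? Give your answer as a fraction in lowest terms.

1/36

There are 9! = 362880 arrangements.
Place M and K at the ends in 2 ways, arrange the remaining 7 in 7! = 5040 ways: 2·5040 = 10080.
Probability = 10080/362880 = 1/36.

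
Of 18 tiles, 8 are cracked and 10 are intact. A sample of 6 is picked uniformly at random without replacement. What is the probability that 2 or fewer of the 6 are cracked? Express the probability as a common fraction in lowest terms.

193/442

There are C(18,6) = 18564 ways to choose the 6.
Favorable selections (2 or fewer cracked): C(8,0)·C(10,6) + C(8,1)·C(10,5) + C(8,2)·C(10,4) = 210 + 2016 + 5880 = 8106.
Probability = 8106/18564 = 193/442.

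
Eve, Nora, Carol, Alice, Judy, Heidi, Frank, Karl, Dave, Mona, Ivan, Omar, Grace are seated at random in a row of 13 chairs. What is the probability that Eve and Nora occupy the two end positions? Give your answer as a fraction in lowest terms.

1/78

There are 13! = 6227020800 arrangements.
Place Eve and Nora at the ends in 2 ways, arrange the remaining 11 in 11! = 39916800 ways: 2·39916800 = 79833600.
Probability = 79833600/6227020800 = 1/78.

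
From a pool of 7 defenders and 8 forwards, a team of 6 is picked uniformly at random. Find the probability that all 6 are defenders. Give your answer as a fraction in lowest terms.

There are C(15,6) = 5005 possible selections.
Selections with all defenders: C(7,6) = 7.
Probability = 7/5005 = 1/715.

1/715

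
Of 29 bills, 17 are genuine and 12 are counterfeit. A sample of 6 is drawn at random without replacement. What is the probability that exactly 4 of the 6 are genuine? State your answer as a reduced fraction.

374/1131

The sample space is all 6-subsets of the 29: C(29,6) = 475020.
Selections with exactly 4 genuine: choose 4 of the 17 genuine and 2 of the 12 counterfeit, C(17,4)·C(12,2) = 2380·66 = 157080.
Probability = 157080/475020 = 374/1131.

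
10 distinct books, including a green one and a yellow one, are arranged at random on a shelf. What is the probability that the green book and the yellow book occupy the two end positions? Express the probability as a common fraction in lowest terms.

There are 10! = 3628800 arrangements.
Place the green book and the yellow book at the ends in 2 ways, arrange the remaining 8 in 8! = 40320 ways: 2·40320 = 80640.
Probability = 80640/3628800 = 1/45.

1/45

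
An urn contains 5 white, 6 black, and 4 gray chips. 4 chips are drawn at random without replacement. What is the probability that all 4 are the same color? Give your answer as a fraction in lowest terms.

There are C(15,4) = 1365 ways to draw 4 chips.
All same color: C(5,4) + C(6,4) + C(4,4) = 5 + 15 + 1 = 21.
Probability = 21/1365 = 1/65.

1/65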